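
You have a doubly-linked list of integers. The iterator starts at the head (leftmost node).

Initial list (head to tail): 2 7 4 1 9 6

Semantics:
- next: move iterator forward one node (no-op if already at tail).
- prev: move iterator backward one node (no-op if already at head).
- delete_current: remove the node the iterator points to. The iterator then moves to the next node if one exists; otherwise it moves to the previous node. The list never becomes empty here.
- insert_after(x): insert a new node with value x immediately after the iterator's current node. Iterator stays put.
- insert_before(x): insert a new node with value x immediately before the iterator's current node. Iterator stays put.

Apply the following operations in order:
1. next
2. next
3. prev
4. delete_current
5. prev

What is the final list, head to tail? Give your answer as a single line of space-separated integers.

After 1 (next): list=[2, 7, 4, 1, 9, 6] cursor@7
After 2 (next): list=[2, 7, 4, 1, 9, 6] cursor@4
After 3 (prev): list=[2, 7, 4, 1, 9, 6] cursor@7
After 4 (delete_current): list=[2, 4, 1, 9, 6] cursor@4
After 5 (prev): list=[2, 4, 1, 9, 6] cursor@2

Answer: 2 4 1 9 6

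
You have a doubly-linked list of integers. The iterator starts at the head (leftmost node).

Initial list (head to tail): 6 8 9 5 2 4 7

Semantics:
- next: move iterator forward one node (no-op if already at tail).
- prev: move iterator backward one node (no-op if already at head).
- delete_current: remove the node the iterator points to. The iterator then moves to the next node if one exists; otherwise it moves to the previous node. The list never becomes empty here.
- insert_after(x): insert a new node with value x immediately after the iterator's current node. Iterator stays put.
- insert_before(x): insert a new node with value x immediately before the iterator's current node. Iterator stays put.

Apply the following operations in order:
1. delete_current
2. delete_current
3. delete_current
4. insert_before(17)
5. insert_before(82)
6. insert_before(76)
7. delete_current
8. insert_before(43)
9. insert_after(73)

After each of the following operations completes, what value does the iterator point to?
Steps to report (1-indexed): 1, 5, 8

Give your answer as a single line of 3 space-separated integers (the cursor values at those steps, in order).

Answer: 8 5 2

Derivation:
After 1 (delete_current): list=[8, 9, 5, 2, 4, 7] cursor@8
After 2 (delete_current): list=[9, 5, 2, 4, 7] cursor@9
After 3 (delete_current): list=[5, 2, 4, 7] cursor@5
After 4 (insert_before(17)): list=[17, 5, 2, 4, 7] cursor@5
After 5 (insert_before(82)): list=[17, 82, 5, 2, 4, 7] cursor@5
After 6 (insert_before(76)): list=[17, 82, 76, 5, 2, 4, 7] cursor@5
After 7 (delete_current): list=[17, 82, 76, 2, 4, 7] cursor@2
After 8 (insert_before(43)): list=[17, 82, 76, 43, 2, 4, 7] cursor@2
After 9 (insert_after(73)): list=[17, 82, 76, 43, 2, 73, 4, 7] cursor@2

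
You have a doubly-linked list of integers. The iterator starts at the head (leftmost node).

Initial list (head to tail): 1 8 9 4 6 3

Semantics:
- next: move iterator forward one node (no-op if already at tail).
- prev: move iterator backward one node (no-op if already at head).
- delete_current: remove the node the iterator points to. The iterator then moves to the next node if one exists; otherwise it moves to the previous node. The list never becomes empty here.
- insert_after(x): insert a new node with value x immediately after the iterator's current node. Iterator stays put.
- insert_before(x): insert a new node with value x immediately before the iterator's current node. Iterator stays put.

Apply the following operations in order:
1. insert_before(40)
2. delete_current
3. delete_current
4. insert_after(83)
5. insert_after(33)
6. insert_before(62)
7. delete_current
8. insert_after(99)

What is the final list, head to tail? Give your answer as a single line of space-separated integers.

Answer: 40 62 33 99 83 4 6 3

Derivation:
After 1 (insert_before(40)): list=[40, 1, 8, 9, 4, 6, 3] cursor@1
After 2 (delete_current): list=[40, 8, 9, 4, 6, 3] cursor@8
After 3 (delete_current): list=[40, 9, 4, 6, 3] cursor@9
After 4 (insert_after(83)): list=[40, 9, 83, 4, 6, 3] cursor@9
After 5 (insert_after(33)): list=[40, 9, 33, 83, 4, 6, 3] cursor@9
After 6 (insert_before(62)): list=[40, 62, 9, 33, 83, 4, 6, 3] cursor@9
After 7 (delete_current): list=[40, 62, 33, 83, 4, 6, 3] cursor@33
After 8 (insert_after(99)): list=[40, 62, 33, 99, 83, 4, 6, 3] cursor@33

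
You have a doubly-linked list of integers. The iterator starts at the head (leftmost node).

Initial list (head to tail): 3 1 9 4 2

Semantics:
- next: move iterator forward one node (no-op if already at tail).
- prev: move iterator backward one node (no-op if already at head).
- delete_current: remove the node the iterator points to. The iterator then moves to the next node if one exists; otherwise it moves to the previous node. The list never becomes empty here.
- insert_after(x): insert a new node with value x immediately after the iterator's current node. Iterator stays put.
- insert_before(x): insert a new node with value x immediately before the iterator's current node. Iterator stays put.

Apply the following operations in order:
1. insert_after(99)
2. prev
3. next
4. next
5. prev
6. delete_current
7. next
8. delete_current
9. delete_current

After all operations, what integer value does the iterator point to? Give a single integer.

Answer: 2

Derivation:
After 1 (insert_after(99)): list=[3, 99, 1, 9, 4, 2] cursor@3
After 2 (prev): list=[3, 99, 1, 9, 4, 2] cursor@3
After 3 (next): list=[3, 99, 1, 9, 4, 2] cursor@99
After 4 (next): list=[3, 99, 1, 9, 4, 2] cursor@1
After 5 (prev): list=[3, 99, 1, 9, 4, 2] cursor@99
After 6 (delete_current): list=[3, 1, 9, 4, 2] cursor@1
After 7 (next): list=[3, 1, 9, 4, 2] cursor@9
After 8 (delete_current): list=[3, 1, 4, 2] cursor@4
After 9 (delete_current): list=[3, 1, 2] cursor@2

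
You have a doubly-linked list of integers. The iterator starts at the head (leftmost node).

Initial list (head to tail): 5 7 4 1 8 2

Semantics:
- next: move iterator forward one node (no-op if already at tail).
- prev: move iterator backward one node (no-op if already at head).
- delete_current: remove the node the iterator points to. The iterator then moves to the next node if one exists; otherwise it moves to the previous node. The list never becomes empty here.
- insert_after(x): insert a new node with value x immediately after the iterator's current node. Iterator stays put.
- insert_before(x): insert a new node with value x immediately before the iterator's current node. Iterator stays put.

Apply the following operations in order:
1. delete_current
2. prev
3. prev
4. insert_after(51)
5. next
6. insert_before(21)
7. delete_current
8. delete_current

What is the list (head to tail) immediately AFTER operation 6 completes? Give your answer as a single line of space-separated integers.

Answer: 7 21 51 4 1 8 2

Derivation:
After 1 (delete_current): list=[7, 4, 1, 8, 2] cursor@7
After 2 (prev): list=[7, 4, 1, 8, 2] cursor@7
After 3 (prev): list=[7, 4, 1, 8, 2] cursor@7
After 4 (insert_after(51)): list=[7, 51, 4, 1, 8, 2] cursor@7
After 5 (next): list=[7, 51, 4, 1, 8, 2] cursor@51
After 6 (insert_before(21)): list=[7, 21, 51, 4, 1, 8, 2] cursor@51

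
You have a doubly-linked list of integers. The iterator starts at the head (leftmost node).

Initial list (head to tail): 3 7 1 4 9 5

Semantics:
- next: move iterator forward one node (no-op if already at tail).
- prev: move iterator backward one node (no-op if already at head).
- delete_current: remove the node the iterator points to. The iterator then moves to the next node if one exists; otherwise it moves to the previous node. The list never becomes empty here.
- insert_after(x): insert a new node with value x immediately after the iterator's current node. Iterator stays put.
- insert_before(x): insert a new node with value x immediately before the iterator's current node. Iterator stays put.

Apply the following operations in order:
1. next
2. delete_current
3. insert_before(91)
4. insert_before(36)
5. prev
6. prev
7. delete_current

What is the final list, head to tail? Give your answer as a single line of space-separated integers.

Answer: 3 36 1 4 9 5

Derivation:
After 1 (next): list=[3, 7, 1, 4, 9, 5] cursor@7
After 2 (delete_current): list=[3, 1, 4, 9, 5] cursor@1
After 3 (insert_before(91)): list=[3, 91, 1, 4, 9, 5] cursor@1
After 4 (insert_before(36)): list=[3, 91, 36, 1, 4, 9, 5] cursor@1
After 5 (prev): list=[3, 91, 36, 1, 4, 9, 5] cursor@36
After 6 (prev): list=[3, 91, 36, 1, 4, 9, 5] cursor@91
After 7 (delete_current): list=[3, 36, 1, 4, 9, 5] cursor@36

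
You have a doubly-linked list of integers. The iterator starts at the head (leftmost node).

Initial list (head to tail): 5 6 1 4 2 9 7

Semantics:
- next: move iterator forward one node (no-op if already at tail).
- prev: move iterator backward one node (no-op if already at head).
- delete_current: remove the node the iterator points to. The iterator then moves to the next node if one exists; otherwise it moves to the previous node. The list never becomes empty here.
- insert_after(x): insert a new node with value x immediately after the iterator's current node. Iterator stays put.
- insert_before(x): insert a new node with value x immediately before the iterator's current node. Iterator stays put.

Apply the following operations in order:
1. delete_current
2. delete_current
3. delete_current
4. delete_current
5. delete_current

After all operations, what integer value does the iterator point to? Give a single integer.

After 1 (delete_current): list=[6, 1, 4, 2, 9, 7] cursor@6
After 2 (delete_current): list=[1, 4, 2, 9, 7] cursor@1
After 3 (delete_current): list=[4, 2, 9, 7] cursor@4
After 4 (delete_current): list=[2, 9, 7] cursor@2
After 5 (delete_current): list=[9, 7] cursor@9

Answer: 9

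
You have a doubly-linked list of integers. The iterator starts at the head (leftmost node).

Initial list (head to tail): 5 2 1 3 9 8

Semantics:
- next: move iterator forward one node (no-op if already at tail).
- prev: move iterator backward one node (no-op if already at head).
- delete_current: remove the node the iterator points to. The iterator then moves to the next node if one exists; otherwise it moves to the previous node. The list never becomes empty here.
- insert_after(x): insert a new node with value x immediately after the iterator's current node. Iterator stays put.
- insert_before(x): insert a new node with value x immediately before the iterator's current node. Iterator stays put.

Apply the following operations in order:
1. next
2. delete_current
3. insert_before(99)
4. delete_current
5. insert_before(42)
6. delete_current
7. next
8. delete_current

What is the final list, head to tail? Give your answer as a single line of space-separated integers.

Answer: 5 99 42 9

Derivation:
After 1 (next): list=[5, 2, 1, 3, 9, 8] cursor@2
After 2 (delete_current): list=[5, 1, 3, 9, 8] cursor@1
After 3 (insert_before(99)): list=[5, 99, 1, 3, 9, 8] cursor@1
After 4 (delete_current): list=[5, 99, 3, 9, 8] cursor@3
After 5 (insert_before(42)): list=[5, 99, 42, 3, 9, 8] cursor@3
After 6 (delete_current): list=[5, 99, 42, 9, 8] cursor@9
After 7 (next): list=[5, 99, 42, 9, 8] cursor@8
After 8 (delete_current): list=[5, 99, 42, 9] cursor@9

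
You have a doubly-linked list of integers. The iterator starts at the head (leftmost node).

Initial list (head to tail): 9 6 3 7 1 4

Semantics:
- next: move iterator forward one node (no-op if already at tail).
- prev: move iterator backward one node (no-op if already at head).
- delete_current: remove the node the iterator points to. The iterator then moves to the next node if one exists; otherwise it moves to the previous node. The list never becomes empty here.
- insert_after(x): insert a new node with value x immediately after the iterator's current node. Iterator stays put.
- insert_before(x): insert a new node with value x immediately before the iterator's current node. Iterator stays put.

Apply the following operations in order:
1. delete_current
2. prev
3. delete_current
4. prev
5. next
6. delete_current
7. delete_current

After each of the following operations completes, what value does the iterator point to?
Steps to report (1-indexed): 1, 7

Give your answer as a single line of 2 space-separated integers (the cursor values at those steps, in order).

Answer: 6 4

Derivation:
After 1 (delete_current): list=[6, 3, 7, 1, 4] cursor@6
After 2 (prev): list=[6, 3, 7, 1, 4] cursor@6
After 3 (delete_current): list=[3, 7, 1, 4] cursor@3
After 4 (prev): list=[3, 7, 1, 4] cursor@3
After 5 (next): list=[3, 7, 1, 4] cursor@7
After 6 (delete_current): list=[3, 1, 4] cursor@1
After 7 (delete_current): list=[3, 4] cursor@4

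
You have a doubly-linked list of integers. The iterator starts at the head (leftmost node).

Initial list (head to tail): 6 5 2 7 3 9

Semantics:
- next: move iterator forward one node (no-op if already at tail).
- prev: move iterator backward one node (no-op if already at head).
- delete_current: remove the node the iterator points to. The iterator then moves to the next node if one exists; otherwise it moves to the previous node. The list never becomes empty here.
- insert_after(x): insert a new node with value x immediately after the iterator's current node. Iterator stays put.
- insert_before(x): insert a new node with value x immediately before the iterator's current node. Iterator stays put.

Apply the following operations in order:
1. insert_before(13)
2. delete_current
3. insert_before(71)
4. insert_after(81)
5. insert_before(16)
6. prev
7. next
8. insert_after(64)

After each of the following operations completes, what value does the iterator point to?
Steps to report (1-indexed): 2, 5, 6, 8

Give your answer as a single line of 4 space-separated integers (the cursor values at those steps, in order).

Answer: 5 5 16 5

Derivation:
After 1 (insert_before(13)): list=[13, 6, 5, 2, 7, 3, 9] cursor@6
After 2 (delete_current): list=[13, 5, 2, 7, 3, 9] cursor@5
After 3 (insert_before(71)): list=[13, 71, 5, 2, 7, 3, 9] cursor@5
After 4 (insert_after(81)): list=[13, 71, 5, 81, 2, 7, 3, 9] cursor@5
After 5 (insert_before(16)): list=[13, 71, 16, 5, 81, 2, 7, 3, 9] cursor@5
After 6 (prev): list=[13, 71, 16, 5, 81, 2, 7, 3, 9] cursor@16
After 7 (next): list=[13, 71, 16, 5, 81, 2, 7, 3, 9] cursor@5
After 8 (insert_after(64)): list=[13, 71, 16, 5, 64, 81, 2, 7, 3, 9] cursor@5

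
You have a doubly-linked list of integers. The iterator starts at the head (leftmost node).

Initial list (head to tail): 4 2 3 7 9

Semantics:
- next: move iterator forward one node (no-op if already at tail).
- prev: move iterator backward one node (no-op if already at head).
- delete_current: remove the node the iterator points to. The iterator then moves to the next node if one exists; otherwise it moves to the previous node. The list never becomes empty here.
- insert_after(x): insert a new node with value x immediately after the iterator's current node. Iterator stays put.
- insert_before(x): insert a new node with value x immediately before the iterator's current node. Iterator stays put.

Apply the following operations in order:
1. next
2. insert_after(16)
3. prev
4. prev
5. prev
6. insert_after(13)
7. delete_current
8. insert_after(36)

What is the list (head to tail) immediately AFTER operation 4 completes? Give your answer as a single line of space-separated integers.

After 1 (next): list=[4, 2, 3, 7, 9] cursor@2
After 2 (insert_after(16)): list=[4, 2, 16, 3, 7, 9] cursor@2
After 3 (prev): list=[4, 2, 16, 3, 7, 9] cursor@4
After 4 (prev): list=[4, 2, 16, 3, 7, 9] cursor@4

Answer: 4 2 16 3 7 9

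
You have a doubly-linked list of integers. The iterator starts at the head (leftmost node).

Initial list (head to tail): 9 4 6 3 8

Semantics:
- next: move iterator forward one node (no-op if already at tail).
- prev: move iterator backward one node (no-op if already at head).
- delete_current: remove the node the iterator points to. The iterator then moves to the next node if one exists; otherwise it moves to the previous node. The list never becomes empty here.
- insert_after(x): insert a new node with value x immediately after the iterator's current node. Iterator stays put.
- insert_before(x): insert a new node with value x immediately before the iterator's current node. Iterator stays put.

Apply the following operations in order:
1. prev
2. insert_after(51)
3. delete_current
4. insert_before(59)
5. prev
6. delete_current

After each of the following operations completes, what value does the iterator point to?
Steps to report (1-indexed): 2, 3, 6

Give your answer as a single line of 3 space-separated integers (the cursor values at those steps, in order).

After 1 (prev): list=[9, 4, 6, 3, 8] cursor@9
After 2 (insert_after(51)): list=[9, 51, 4, 6, 3, 8] cursor@9
After 3 (delete_current): list=[51, 4, 6, 3, 8] cursor@51
After 4 (insert_before(59)): list=[59, 51, 4, 6, 3, 8] cursor@51
After 5 (prev): list=[59, 51, 4, 6, 3, 8] cursor@59
After 6 (delete_current): list=[51, 4, 6, 3, 8] cursor@51

Answer: 9 51 51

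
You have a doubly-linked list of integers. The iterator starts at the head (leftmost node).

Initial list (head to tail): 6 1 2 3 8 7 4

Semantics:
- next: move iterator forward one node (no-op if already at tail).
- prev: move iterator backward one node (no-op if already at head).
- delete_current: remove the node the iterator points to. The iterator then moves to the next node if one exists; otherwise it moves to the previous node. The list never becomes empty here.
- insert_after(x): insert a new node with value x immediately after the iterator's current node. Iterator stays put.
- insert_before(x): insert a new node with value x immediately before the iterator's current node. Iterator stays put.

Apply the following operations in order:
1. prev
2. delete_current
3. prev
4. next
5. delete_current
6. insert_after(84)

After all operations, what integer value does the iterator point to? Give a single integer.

After 1 (prev): list=[6, 1, 2, 3, 8, 7, 4] cursor@6
After 2 (delete_current): list=[1, 2, 3, 8, 7, 4] cursor@1
After 3 (prev): list=[1, 2, 3, 8, 7, 4] cursor@1
After 4 (next): list=[1, 2, 3, 8, 7, 4] cursor@2
After 5 (delete_current): list=[1, 3, 8, 7, 4] cursor@3
After 6 (insert_after(84)): list=[1, 3, 84, 8, 7, 4] cursor@3

Answer: 3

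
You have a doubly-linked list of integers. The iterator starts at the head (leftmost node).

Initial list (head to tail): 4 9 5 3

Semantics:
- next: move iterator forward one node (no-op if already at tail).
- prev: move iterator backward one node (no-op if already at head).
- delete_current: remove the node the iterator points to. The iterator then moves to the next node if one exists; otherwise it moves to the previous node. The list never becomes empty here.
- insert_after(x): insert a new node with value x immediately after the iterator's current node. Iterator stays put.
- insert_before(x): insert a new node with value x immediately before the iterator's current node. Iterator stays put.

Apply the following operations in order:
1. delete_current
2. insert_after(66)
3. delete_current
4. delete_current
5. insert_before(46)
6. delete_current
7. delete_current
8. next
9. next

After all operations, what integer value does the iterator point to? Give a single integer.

Answer: 46

Derivation:
After 1 (delete_current): list=[9, 5, 3] cursor@9
After 2 (insert_after(66)): list=[9, 66, 5, 3] cursor@9
After 3 (delete_current): list=[66, 5, 3] cursor@66
After 4 (delete_current): list=[5, 3] cursor@5
After 5 (insert_before(46)): list=[46, 5, 3] cursor@5
After 6 (delete_current): list=[46, 3] cursor@3
After 7 (delete_current): list=[46] cursor@46
After 8 (next): list=[46] cursor@46
After 9 (next): list=[46] cursor@46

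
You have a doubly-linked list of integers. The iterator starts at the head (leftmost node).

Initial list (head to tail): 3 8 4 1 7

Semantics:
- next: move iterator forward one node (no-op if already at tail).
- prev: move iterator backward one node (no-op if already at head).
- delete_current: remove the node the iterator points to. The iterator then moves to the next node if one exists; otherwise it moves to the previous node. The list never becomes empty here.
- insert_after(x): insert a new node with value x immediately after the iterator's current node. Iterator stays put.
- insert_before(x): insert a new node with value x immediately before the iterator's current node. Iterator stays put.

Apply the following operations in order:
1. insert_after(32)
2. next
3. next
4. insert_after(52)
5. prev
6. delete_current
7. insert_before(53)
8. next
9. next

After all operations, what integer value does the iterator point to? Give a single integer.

Answer: 4

Derivation:
After 1 (insert_after(32)): list=[3, 32, 8, 4, 1, 7] cursor@3
After 2 (next): list=[3, 32, 8, 4, 1, 7] cursor@32
After 3 (next): list=[3, 32, 8, 4, 1, 7] cursor@8
After 4 (insert_after(52)): list=[3, 32, 8, 52, 4, 1, 7] cursor@8
After 5 (prev): list=[3, 32, 8, 52, 4, 1, 7] cursor@32
After 6 (delete_current): list=[3, 8, 52, 4, 1, 7] cursor@8
After 7 (insert_before(53)): list=[3, 53, 8, 52, 4, 1, 7] cursor@8
After 8 (next): list=[3, 53, 8, 52, 4, 1, 7] cursor@52
After 9 (next): list=[3, 53, 8, 52, 4, 1, 7] cursor@4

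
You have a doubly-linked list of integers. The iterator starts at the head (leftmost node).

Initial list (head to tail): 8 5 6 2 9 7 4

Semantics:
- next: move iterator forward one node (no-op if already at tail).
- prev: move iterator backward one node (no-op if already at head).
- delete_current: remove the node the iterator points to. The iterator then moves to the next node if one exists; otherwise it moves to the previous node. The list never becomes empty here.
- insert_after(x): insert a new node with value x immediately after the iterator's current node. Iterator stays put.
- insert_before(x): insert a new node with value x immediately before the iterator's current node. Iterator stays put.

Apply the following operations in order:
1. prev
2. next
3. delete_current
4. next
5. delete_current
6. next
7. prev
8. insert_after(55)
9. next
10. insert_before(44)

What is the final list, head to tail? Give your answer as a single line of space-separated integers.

After 1 (prev): list=[8, 5, 6, 2, 9, 7, 4] cursor@8
After 2 (next): list=[8, 5, 6, 2, 9, 7, 4] cursor@5
After 3 (delete_current): list=[8, 6, 2, 9, 7, 4] cursor@6
After 4 (next): list=[8, 6, 2, 9, 7, 4] cursor@2
After 5 (delete_current): list=[8, 6, 9, 7, 4] cursor@9
After 6 (next): list=[8, 6, 9, 7, 4] cursor@7
After 7 (prev): list=[8, 6, 9, 7, 4] cursor@9
After 8 (insert_after(55)): list=[8, 6, 9, 55, 7, 4] cursor@9
After 9 (next): list=[8, 6, 9, 55, 7, 4] cursor@55
After 10 (insert_before(44)): list=[8, 6, 9, 44, 55, 7, 4] cursor@55

Answer: 8 6 9 44 55 7 4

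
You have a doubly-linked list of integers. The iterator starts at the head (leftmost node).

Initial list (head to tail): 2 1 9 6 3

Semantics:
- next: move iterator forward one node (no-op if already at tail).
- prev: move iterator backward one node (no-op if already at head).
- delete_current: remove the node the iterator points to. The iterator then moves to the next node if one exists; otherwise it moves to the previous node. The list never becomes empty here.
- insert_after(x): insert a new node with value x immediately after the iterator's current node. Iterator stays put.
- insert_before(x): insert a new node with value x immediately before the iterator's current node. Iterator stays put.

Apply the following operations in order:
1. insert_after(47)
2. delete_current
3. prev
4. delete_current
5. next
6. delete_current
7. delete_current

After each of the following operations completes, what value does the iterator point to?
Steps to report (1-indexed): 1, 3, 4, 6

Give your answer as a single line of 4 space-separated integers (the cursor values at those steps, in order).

Answer: 2 47 1 6

Derivation:
After 1 (insert_after(47)): list=[2, 47, 1, 9, 6, 3] cursor@2
After 2 (delete_current): list=[47, 1, 9, 6, 3] cursor@47
After 3 (prev): list=[47, 1, 9, 6, 3] cursor@47
After 4 (delete_current): list=[1, 9, 6, 3] cursor@1
After 5 (next): list=[1, 9, 6, 3] cursor@9
After 6 (delete_current): list=[1, 6, 3] cursor@6
After 7 (delete_current): list=[1, 3] cursor@3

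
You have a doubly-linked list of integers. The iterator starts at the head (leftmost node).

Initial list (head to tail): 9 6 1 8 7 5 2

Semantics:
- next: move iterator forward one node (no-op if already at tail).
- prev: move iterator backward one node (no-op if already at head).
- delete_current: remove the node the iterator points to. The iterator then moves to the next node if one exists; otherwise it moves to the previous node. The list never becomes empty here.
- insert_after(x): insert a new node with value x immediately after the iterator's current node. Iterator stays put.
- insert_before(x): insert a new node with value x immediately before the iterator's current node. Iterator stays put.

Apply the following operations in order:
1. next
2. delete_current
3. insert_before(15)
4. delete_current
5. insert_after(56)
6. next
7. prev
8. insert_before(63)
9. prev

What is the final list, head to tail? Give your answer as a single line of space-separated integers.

After 1 (next): list=[9, 6, 1, 8, 7, 5, 2] cursor@6
After 2 (delete_current): list=[9, 1, 8, 7, 5, 2] cursor@1
After 3 (insert_before(15)): list=[9, 15, 1, 8, 7, 5, 2] cursor@1
After 4 (delete_current): list=[9, 15, 8, 7, 5, 2] cursor@8
After 5 (insert_after(56)): list=[9, 15, 8, 56, 7, 5, 2] cursor@8
After 6 (next): list=[9, 15, 8, 56, 7, 5, 2] cursor@56
After 7 (prev): list=[9, 15, 8, 56, 7, 5, 2] cursor@8
After 8 (insert_before(63)): list=[9, 15, 63, 8, 56, 7, 5, 2] cursor@8
After 9 (prev): list=[9, 15, 63, 8, 56, 7, 5, 2] cursor@63

Answer: 9 15 63 8 56 7 5 2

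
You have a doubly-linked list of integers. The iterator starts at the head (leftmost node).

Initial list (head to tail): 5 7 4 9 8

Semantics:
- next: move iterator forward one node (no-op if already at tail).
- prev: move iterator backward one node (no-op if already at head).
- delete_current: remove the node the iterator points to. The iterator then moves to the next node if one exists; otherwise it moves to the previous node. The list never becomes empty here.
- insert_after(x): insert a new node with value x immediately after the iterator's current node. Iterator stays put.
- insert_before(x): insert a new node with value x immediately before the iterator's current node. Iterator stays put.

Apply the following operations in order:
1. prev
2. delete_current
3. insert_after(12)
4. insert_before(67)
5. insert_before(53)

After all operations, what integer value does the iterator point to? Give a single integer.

Answer: 7

Derivation:
After 1 (prev): list=[5, 7, 4, 9, 8] cursor@5
After 2 (delete_current): list=[7, 4, 9, 8] cursor@7
After 3 (insert_after(12)): list=[7, 12, 4, 9, 8] cursor@7
After 4 (insert_before(67)): list=[67, 7, 12, 4, 9, 8] cursor@7
After 5 (insert_before(53)): list=[67, 53, 7, 12, 4, 9, 8] cursor@7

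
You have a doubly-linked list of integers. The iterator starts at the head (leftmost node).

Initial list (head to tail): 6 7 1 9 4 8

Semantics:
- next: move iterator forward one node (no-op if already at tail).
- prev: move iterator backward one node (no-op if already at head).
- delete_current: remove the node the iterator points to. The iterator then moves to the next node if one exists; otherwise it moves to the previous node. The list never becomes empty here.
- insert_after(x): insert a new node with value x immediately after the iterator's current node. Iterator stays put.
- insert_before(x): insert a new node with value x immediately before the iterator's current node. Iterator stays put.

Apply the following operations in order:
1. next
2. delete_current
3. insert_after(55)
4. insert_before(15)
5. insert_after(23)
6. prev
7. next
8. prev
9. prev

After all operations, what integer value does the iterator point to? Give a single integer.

After 1 (next): list=[6, 7, 1, 9, 4, 8] cursor@7
After 2 (delete_current): list=[6, 1, 9, 4, 8] cursor@1
After 3 (insert_after(55)): list=[6, 1, 55, 9, 4, 8] cursor@1
After 4 (insert_before(15)): list=[6, 15, 1, 55, 9, 4, 8] cursor@1
After 5 (insert_after(23)): list=[6, 15, 1, 23, 55, 9, 4, 8] cursor@1
After 6 (prev): list=[6, 15, 1, 23, 55, 9, 4, 8] cursor@15
After 7 (next): list=[6, 15, 1, 23, 55, 9, 4, 8] cursor@1
After 8 (prev): list=[6, 15, 1, 23, 55, 9, 4, 8] cursor@15
After 9 (prev): list=[6, 15, 1, 23, 55, 9, 4, 8] cursor@6

Answer: 6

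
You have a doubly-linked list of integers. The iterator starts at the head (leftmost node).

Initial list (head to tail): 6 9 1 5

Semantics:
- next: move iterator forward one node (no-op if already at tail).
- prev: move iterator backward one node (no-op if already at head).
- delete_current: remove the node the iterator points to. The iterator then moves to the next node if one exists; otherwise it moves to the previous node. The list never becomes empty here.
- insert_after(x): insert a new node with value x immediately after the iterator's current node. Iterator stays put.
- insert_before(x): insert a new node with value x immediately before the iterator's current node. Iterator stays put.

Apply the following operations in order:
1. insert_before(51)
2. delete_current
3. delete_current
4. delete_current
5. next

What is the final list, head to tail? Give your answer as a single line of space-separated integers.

Answer: 51 5

Derivation:
After 1 (insert_before(51)): list=[51, 6, 9, 1, 5] cursor@6
After 2 (delete_current): list=[51, 9, 1, 5] cursor@9
After 3 (delete_current): list=[51, 1, 5] cursor@1
After 4 (delete_current): list=[51, 5] cursor@5
After 5 (next): list=[51, 5] cursor@5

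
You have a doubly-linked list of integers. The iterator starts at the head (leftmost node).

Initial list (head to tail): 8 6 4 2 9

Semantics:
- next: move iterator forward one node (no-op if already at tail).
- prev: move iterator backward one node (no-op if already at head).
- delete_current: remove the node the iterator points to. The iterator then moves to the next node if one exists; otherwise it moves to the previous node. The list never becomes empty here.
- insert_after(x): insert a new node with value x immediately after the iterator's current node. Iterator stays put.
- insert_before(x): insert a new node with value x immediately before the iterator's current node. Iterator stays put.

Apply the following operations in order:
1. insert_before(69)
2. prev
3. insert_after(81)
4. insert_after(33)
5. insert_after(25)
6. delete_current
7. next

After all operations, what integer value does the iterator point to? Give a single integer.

Answer: 33

Derivation:
After 1 (insert_before(69)): list=[69, 8, 6, 4, 2, 9] cursor@8
After 2 (prev): list=[69, 8, 6, 4, 2, 9] cursor@69
After 3 (insert_after(81)): list=[69, 81, 8, 6, 4, 2, 9] cursor@69
After 4 (insert_after(33)): list=[69, 33, 81, 8, 6, 4, 2, 9] cursor@69
After 5 (insert_after(25)): list=[69, 25, 33, 81, 8, 6, 4, 2, 9] cursor@69
After 6 (delete_current): list=[25, 33, 81, 8, 6, 4, 2, 9] cursor@25
After 7 (next): list=[25, 33, 81, 8, 6, 4, 2, 9] cursor@33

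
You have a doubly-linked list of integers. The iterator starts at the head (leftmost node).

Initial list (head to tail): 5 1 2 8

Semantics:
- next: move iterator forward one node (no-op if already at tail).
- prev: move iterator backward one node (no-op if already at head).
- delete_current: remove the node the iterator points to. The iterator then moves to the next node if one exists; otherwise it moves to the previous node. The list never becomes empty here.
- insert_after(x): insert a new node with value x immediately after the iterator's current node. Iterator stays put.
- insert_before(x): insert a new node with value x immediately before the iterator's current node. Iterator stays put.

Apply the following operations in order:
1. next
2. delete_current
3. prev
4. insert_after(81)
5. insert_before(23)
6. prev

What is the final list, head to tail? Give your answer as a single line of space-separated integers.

After 1 (next): list=[5, 1, 2, 8] cursor@1
After 2 (delete_current): list=[5, 2, 8] cursor@2
After 3 (prev): list=[5, 2, 8] cursor@5
After 4 (insert_after(81)): list=[5, 81, 2, 8] cursor@5
After 5 (insert_before(23)): list=[23, 5, 81, 2, 8] cursor@5
After 6 (prev): list=[23, 5, 81, 2, 8] cursor@23

Answer: 23 5 81 2 8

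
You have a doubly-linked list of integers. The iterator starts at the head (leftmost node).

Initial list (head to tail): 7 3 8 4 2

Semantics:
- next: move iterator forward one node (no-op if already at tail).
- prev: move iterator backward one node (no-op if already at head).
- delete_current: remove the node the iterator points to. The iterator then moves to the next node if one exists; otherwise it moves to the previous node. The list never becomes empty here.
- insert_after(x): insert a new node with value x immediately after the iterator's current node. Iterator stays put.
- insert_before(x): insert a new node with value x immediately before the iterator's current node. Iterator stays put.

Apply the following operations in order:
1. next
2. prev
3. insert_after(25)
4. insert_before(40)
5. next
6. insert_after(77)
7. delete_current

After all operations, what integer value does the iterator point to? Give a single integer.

After 1 (next): list=[7, 3, 8, 4, 2] cursor@3
After 2 (prev): list=[7, 3, 8, 4, 2] cursor@7
After 3 (insert_after(25)): list=[7, 25, 3, 8, 4, 2] cursor@7
After 4 (insert_before(40)): list=[40, 7, 25, 3, 8, 4, 2] cursor@7
After 5 (next): list=[40, 7, 25, 3, 8, 4, 2] cursor@25
After 6 (insert_after(77)): list=[40, 7, 25, 77, 3, 8, 4, 2] cursor@25
After 7 (delete_current): list=[40, 7, 77, 3, 8, 4, 2] cursor@77

Answer: 77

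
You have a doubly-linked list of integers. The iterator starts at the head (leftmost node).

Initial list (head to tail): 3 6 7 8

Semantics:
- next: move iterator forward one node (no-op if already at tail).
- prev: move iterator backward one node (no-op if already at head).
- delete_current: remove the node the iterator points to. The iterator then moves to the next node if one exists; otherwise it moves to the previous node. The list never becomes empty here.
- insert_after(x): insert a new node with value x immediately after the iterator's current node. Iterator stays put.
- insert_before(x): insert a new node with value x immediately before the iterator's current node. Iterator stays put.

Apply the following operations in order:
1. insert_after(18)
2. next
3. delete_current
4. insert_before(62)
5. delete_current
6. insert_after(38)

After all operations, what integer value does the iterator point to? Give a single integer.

Answer: 7

Derivation:
After 1 (insert_after(18)): list=[3, 18, 6, 7, 8] cursor@3
After 2 (next): list=[3, 18, 6, 7, 8] cursor@18
After 3 (delete_current): list=[3, 6, 7, 8] cursor@6
After 4 (insert_before(62)): list=[3, 62, 6, 7, 8] cursor@6
After 5 (delete_current): list=[3, 62, 7, 8] cursor@7
After 6 (insert_after(38)): list=[3, 62, 7, 38, 8] cursor@7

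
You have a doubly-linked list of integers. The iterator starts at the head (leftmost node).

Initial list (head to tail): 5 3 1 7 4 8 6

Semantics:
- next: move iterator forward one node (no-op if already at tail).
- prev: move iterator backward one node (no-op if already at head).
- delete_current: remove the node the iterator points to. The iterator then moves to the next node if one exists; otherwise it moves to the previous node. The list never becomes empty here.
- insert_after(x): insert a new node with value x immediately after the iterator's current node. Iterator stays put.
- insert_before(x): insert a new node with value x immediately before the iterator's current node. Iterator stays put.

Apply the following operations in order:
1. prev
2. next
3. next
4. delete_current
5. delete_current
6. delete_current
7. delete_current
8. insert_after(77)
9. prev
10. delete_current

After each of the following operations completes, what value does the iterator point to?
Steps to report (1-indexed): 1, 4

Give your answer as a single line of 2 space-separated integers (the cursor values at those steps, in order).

After 1 (prev): list=[5, 3, 1, 7, 4, 8, 6] cursor@5
After 2 (next): list=[5, 3, 1, 7, 4, 8, 6] cursor@3
After 3 (next): list=[5, 3, 1, 7, 4, 8, 6] cursor@1
After 4 (delete_current): list=[5, 3, 7, 4, 8, 6] cursor@7
After 5 (delete_current): list=[5, 3, 4, 8, 6] cursor@4
After 6 (delete_current): list=[5, 3, 8, 6] cursor@8
After 7 (delete_current): list=[5, 3, 6] cursor@6
After 8 (insert_after(77)): list=[5, 3, 6, 77] cursor@6
After 9 (prev): list=[5, 3, 6, 77] cursor@3
After 10 (delete_current): list=[5, 6, 77] cursor@6

Answer: 5 7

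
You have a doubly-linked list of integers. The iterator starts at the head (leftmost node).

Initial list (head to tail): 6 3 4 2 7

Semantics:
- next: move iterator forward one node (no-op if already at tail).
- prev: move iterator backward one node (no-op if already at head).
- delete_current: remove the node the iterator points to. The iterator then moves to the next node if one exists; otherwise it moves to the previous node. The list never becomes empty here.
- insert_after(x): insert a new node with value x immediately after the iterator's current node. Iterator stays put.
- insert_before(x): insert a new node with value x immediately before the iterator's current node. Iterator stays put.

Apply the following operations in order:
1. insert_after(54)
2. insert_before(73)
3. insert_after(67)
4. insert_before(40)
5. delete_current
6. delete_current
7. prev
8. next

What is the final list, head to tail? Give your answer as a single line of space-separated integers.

After 1 (insert_after(54)): list=[6, 54, 3, 4, 2, 7] cursor@6
After 2 (insert_before(73)): list=[73, 6, 54, 3, 4, 2, 7] cursor@6
After 3 (insert_after(67)): list=[73, 6, 67, 54, 3, 4, 2, 7] cursor@6
After 4 (insert_before(40)): list=[73, 40, 6, 67, 54, 3, 4, 2, 7] cursor@6
After 5 (delete_current): list=[73, 40, 67, 54, 3, 4, 2, 7] cursor@67
After 6 (delete_current): list=[73, 40, 54, 3, 4, 2, 7] cursor@54
After 7 (prev): list=[73, 40, 54, 3, 4, 2, 7] cursor@40
After 8 (next): list=[73, 40, 54, 3, 4, 2, 7] cursor@54

Answer: 73 40 54 3 4 2 7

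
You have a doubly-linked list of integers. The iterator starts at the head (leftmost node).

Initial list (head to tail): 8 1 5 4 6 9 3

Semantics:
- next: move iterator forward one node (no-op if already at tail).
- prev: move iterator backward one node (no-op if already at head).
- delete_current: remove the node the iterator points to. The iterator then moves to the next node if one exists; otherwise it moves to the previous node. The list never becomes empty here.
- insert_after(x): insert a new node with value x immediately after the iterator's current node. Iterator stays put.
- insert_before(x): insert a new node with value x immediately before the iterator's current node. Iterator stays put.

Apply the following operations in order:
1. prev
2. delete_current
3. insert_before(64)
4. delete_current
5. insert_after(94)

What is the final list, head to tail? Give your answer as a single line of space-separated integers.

Answer: 64 5 94 4 6 9 3

Derivation:
After 1 (prev): list=[8, 1, 5, 4, 6, 9, 3] cursor@8
After 2 (delete_current): list=[1, 5, 4, 6, 9, 3] cursor@1
After 3 (insert_before(64)): list=[64, 1, 5, 4, 6, 9, 3] cursor@1
After 4 (delete_current): list=[64, 5, 4, 6, 9, 3] cursor@5
After 5 (insert_after(94)): list=[64, 5, 94, 4, 6, 9, 3] cursor@5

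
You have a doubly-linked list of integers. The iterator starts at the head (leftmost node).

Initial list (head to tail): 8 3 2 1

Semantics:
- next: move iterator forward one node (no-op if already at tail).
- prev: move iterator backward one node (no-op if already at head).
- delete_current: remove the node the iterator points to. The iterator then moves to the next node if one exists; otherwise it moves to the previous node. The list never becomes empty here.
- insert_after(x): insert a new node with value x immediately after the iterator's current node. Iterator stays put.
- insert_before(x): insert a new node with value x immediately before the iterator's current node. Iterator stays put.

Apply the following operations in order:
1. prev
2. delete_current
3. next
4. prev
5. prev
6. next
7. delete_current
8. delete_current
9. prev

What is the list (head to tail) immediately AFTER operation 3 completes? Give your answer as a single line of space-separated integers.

Answer: 3 2 1

Derivation:
After 1 (prev): list=[8, 3, 2, 1] cursor@8
After 2 (delete_current): list=[3, 2, 1] cursor@3
After 3 (next): list=[3, 2, 1] cursor@2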